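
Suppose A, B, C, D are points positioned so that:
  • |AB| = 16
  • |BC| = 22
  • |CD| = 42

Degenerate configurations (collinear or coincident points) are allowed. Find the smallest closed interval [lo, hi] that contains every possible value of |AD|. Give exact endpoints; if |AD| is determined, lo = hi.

|AB| ∈ {16}
|BC| ∈ {22}
|CD| ∈ {42}
|AC| ∈ [6, 38]
|BD| ∈ [20, 64]
|AD| ∈ [4, 80]

|AD| ∈ [4, 80]  (≈ [4.0000, 80.0000])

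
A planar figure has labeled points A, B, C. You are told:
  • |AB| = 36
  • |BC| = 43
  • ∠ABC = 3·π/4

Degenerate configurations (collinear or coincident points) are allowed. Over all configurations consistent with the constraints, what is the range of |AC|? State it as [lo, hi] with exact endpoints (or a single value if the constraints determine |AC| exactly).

|AB| ∈ {36}
|BC| ∈ {43}
|AC| ∈ {√(1548·√(2) + 3145)}

|AC| = √(1548·√(2) + 3145)  (≈ 73.0356)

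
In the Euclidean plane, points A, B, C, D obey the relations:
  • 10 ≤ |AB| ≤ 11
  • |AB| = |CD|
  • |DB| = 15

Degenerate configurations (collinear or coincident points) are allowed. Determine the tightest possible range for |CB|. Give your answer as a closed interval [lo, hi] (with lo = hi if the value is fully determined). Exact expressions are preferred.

|AB| ∈ [10, 11]
|BD| ∈ {15}
|CD| ∈ [10, 11]
|AD| ∈ [4, 26]
|BC| ∈ [4, 26]
|AC| ∈ [0, 37]

|CB| ∈ [4, 26]  (≈ [4.0000, 26.0000])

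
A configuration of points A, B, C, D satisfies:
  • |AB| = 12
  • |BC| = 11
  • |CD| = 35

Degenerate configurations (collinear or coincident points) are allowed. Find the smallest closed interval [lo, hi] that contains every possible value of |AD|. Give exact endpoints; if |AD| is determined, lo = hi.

|AD| ∈ [12, 58]  (≈ [12.0000, 58.0000])

|AB| ∈ {12}
|BC| ∈ {11}
|CD| ∈ {35}
|AC| ∈ [1, 23]
|BD| ∈ [24, 46]
|AD| ∈ [12, 58]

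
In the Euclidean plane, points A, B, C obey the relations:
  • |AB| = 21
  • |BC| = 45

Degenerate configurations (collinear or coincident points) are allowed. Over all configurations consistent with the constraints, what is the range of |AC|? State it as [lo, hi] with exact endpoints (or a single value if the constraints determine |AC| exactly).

|AC| ∈ [24, 66]  (≈ [24.0000, 66.0000])

|AB| ∈ {21}
|BC| ∈ {45}
|AC| ∈ [24, 66]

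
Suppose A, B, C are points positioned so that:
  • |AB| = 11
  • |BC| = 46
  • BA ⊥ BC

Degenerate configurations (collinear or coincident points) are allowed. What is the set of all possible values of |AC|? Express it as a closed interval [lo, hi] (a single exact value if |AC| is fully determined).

|AC| = √(2237)  (≈ 47.2969)

|AB| ∈ {11}
|BC| ∈ {46}
|AC| ∈ {√(2237)}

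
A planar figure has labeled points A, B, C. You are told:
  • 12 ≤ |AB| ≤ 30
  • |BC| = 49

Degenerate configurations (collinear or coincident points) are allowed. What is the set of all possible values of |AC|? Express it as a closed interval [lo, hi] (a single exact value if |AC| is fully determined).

|AC| ∈ [19, 79]  (≈ [19.0000, 79.0000])

|AB| ∈ [12, 30]
|BC| ∈ {49}
|AC| ∈ [19, 79]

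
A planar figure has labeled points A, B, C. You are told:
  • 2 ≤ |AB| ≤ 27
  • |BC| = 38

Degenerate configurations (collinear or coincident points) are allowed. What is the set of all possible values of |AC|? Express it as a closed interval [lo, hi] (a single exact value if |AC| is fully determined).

|AC| ∈ [11, 65]  (≈ [11.0000, 65.0000])

|AB| ∈ [2, 27]
|BC| ∈ {38}
|AC| ∈ [11, 65]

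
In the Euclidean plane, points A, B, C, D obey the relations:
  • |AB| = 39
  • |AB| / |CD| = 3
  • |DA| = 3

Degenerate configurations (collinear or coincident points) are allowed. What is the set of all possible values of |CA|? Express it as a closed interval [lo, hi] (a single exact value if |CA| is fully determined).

|CA| ∈ [10, 16]  (≈ [10.0000, 16.0000])

|AB| ∈ {39}
|AD| ∈ {3}
|CD| ∈ {13}
|BD| ∈ [36, 42]
|AC| ∈ [10, 16]
|BC| ∈ [23, 55]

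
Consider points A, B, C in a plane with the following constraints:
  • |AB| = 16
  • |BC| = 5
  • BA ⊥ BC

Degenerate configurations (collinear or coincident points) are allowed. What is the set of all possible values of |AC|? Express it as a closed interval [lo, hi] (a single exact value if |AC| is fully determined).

|AB| ∈ {16}
|BC| ∈ {5}
|AC| ∈ {√(281)}

|AC| = √(281)  (≈ 16.7631)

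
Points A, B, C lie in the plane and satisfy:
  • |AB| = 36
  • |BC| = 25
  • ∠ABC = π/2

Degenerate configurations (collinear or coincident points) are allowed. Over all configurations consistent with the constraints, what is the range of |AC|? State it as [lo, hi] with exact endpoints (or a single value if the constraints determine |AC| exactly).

|AC| = √(1921)  (≈ 43.8292)

|AB| ∈ {36}
|BC| ∈ {25}
|AC| ∈ {√(1921)}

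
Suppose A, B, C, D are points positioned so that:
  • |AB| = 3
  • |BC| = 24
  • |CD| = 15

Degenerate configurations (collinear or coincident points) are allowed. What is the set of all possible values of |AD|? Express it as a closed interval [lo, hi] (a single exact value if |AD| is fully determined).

|AB| ∈ {3}
|BC| ∈ {24}
|CD| ∈ {15}
|AC| ∈ [21, 27]
|BD| ∈ [9, 39]
|AD| ∈ [6, 42]

|AD| ∈ [6, 42]  (≈ [6.0000, 42.0000])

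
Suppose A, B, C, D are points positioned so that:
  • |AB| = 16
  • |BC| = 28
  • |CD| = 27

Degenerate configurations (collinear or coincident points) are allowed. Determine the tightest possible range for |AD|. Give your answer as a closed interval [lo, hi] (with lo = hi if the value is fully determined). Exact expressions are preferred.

|AD| ∈ [0, 71]  (≈ [0.0000, 71.0000])

|AB| ∈ {16}
|BC| ∈ {28}
|CD| ∈ {27}
|AC| ∈ [12, 44]
|BD| ∈ [1, 55]
|AD| ∈ [0, 71]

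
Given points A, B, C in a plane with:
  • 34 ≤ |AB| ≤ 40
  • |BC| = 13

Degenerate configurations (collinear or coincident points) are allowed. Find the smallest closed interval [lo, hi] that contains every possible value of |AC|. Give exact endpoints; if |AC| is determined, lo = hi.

|AC| ∈ [21, 53]  (≈ [21.0000, 53.0000])

|AB| ∈ [34, 40]
|BC| ∈ {13}
|AC| ∈ [21, 53]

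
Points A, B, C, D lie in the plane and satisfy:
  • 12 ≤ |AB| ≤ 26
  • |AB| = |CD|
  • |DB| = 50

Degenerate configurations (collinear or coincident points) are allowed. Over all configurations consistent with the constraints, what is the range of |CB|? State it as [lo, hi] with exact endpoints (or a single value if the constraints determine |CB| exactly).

|AB| ∈ [12, 26]
|BD| ∈ {50}
|CD| ∈ [12, 26]
|AD| ∈ [24, 76]
|BC| ∈ [24, 76]
|AC| ∈ [0, 102]

|CB| ∈ [24, 76]  (≈ [24.0000, 76.0000])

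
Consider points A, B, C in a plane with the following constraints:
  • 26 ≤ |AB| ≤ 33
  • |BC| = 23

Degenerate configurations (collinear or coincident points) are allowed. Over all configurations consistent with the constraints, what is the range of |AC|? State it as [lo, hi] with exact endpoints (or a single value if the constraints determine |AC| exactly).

|AB| ∈ [26, 33]
|BC| ∈ {23}
|AC| ∈ [3, 56]

|AC| ∈ [3, 56]  (≈ [3.0000, 56.0000])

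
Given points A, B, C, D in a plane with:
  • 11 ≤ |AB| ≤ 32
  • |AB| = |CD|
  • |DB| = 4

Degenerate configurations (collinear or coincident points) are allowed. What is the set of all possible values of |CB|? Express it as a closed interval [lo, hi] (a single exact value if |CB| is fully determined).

|AB| ∈ [11, 32]
|BD| ∈ {4}
|CD| ∈ [11, 32]
|AD| ∈ [7, 36]
|BC| ∈ [7, 36]
|AC| ∈ [0, 68]

|CB| ∈ [7, 36]  (≈ [7.0000, 36.0000])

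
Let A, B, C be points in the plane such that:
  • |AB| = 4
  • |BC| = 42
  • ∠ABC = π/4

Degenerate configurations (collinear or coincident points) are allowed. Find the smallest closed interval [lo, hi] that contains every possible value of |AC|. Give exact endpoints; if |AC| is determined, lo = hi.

|AB| ∈ {4}
|BC| ∈ {42}
|AC| ∈ {2·√(445 - 42·√(2))}

|AC| = 2·√(445 - 42·√(2))  (≈ 39.2736)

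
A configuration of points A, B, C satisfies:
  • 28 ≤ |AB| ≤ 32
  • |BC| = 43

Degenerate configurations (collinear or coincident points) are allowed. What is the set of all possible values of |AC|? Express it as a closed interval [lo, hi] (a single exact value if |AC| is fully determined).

|AB| ∈ [28, 32]
|BC| ∈ {43}
|AC| ∈ [11, 75]

|AC| ∈ [11, 75]  (≈ [11.0000, 75.0000])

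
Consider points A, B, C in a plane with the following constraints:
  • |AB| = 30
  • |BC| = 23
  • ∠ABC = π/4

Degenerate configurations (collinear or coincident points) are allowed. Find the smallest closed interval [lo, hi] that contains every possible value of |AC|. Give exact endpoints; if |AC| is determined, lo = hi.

|AB| ∈ {30}
|BC| ∈ {23}
|AC| ∈ {√(1429 - 690·√(2))}

|AC| = √(1429 - 690·√(2))  (≈ 21.2883)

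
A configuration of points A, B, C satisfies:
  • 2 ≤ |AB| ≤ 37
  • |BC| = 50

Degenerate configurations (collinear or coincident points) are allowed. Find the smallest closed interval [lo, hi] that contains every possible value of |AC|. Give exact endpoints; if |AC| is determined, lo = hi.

|AB| ∈ [2, 37]
|BC| ∈ {50}
|AC| ∈ [13, 87]

|AC| ∈ [13, 87]  (≈ [13.0000, 87.0000])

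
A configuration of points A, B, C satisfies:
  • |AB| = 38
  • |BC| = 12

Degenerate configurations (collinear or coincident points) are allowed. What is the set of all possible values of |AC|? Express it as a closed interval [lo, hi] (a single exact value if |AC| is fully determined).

|AC| ∈ [26, 50]  (≈ [26.0000, 50.0000])

|AB| ∈ {38}
|BC| ∈ {12}
|AC| ∈ [26, 50]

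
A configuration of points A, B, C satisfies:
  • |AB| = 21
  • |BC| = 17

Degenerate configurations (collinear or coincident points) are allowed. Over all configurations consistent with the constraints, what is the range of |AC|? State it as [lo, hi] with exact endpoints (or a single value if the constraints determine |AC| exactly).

|AB| ∈ {21}
|BC| ∈ {17}
|AC| ∈ [4, 38]

|AC| ∈ [4, 38]  (≈ [4.0000, 38.0000])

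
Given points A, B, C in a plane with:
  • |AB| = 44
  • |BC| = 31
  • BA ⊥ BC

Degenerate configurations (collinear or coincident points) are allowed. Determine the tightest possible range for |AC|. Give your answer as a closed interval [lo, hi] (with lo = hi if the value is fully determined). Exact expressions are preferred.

|AC| = √(2897)  (≈ 53.8238)

|AB| ∈ {44}
|BC| ∈ {31}
|AC| ∈ {√(2897)}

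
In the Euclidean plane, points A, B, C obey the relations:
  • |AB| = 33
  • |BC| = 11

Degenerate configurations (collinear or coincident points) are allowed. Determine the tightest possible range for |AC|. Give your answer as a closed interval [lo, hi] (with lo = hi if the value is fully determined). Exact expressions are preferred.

|AB| ∈ {33}
|BC| ∈ {11}
|AC| ∈ [22, 44]

|AC| ∈ [22, 44]  (≈ [22.0000, 44.0000])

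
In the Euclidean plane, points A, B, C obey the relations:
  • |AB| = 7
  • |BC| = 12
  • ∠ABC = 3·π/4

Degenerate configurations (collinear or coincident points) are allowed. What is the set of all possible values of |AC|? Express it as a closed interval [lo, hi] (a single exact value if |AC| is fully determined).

|AB| ∈ {7}
|BC| ∈ {12}
|AC| ∈ {√(84·√(2) + 193)}

|AC| = √(84·√(2) + 193)  (≈ 17.6577)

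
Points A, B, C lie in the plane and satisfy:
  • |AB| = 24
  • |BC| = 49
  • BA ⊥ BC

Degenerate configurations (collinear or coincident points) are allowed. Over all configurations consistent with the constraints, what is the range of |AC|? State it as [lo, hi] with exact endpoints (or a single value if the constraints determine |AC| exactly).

|AC| = √(2977)  (≈ 54.5619)

|AB| ∈ {24}
|BC| ∈ {49}
|AC| ∈ {√(2977)}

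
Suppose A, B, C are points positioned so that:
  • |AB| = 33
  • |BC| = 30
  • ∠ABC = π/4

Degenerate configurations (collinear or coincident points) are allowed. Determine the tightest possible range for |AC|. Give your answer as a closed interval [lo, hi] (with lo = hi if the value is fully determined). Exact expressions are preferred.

|AC| = 3·√(221 - 110·√(2))  (≈ 24.2679)

|AB| ∈ {33}
|BC| ∈ {30}
|AC| ∈ {3·√(221 - 110·√(2))}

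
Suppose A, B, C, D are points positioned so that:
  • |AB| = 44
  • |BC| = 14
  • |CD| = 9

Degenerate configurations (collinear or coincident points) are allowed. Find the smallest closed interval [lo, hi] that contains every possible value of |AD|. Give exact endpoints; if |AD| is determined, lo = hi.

|AD| ∈ [21, 67]  (≈ [21.0000, 67.0000])

|AB| ∈ {44}
|BC| ∈ {14}
|CD| ∈ {9}
|AC| ∈ [30, 58]
|BD| ∈ [5, 23]
|AD| ∈ [21, 67]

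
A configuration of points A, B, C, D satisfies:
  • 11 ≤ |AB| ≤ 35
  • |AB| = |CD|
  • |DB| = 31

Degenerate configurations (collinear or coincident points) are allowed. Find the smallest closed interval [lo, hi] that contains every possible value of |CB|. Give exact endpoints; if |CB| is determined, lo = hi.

|CB| ∈ [0, 66]  (≈ [0.0000, 66.0000])

|AB| ∈ [11, 35]
|BD| ∈ {31}
|CD| ∈ [11, 35]
|AD| ∈ [0, 66]
|BC| ∈ [0, 66]
|AC| ∈ [0, 101]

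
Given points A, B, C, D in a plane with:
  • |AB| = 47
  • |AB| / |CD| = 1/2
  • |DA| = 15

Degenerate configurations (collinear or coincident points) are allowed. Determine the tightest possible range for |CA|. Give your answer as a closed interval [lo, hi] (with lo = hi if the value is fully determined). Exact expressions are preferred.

|CA| ∈ [79, 109]  (≈ [79.0000, 109.0000])

|AB| ∈ {47}
|AD| ∈ {15}
|CD| ∈ {94}
|BD| ∈ [32, 62]
|AC| ∈ [79, 109]
|BC| ∈ [32, 156]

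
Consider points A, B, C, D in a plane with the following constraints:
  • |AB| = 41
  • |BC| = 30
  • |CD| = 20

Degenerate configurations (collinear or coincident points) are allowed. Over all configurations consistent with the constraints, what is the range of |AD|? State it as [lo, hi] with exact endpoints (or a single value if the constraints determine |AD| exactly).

|AD| ∈ [0, 91]  (≈ [0.0000, 91.0000])

|AB| ∈ {41}
|BC| ∈ {30}
|CD| ∈ {20}
|AC| ∈ [11, 71]
|BD| ∈ [10, 50]
|AD| ∈ [0, 91]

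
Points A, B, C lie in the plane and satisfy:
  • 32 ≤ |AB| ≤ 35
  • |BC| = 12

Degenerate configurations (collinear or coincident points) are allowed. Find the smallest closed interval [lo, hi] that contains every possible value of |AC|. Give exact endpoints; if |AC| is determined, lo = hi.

|AC| ∈ [20, 47]  (≈ [20.0000, 47.0000])

|AB| ∈ [32, 35]
|BC| ∈ {12}
|AC| ∈ [20, 47]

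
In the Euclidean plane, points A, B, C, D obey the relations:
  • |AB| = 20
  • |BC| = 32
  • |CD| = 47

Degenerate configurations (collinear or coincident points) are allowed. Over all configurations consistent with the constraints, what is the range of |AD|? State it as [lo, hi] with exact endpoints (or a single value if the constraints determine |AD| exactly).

|AD| ∈ [0, 99]  (≈ [0.0000, 99.0000])

|AB| ∈ {20}
|BC| ∈ {32}
|CD| ∈ {47}
|AC| ∈ [12, 52]
|BD| ∈ [15, 79]
|AD| ∈ [0, 99]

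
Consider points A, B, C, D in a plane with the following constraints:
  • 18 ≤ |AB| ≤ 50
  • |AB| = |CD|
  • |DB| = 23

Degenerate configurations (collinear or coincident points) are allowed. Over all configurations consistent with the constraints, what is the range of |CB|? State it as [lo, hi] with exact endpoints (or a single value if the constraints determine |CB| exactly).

|CB| ∈ [0, 73]  (≈ [0.0000, 73.0000])

|AB| ∈ [18, 50]
|BD| ∈ {23}
|CD| ∈ [18, 50]
|AD| ∈ [0, 73]
|BC| ∈ [0, 73]
|AC| ∈ [0, 123]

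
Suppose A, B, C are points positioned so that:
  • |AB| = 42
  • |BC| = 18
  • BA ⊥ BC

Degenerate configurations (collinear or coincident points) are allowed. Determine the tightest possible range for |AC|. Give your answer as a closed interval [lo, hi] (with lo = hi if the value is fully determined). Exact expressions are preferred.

|AB| ∈ {42}
|BC| ∈ {18}
|AC| ∈ {6·√(58)}

|AC| = 6·√(58)  (≈ 45.6946)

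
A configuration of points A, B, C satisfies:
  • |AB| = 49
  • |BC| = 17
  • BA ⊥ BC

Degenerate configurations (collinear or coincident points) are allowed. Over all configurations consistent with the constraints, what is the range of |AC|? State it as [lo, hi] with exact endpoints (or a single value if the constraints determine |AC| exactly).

|AB| ∈ {49}
|BC| ∈ {17}
|AC| ∈ {√(2690)}

|AC| = √(2690)  (≈ 51.8652)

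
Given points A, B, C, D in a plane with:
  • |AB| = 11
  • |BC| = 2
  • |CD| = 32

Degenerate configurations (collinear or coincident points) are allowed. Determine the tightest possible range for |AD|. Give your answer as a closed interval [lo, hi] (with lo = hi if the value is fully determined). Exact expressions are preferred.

|AB| ∈ {11}
|BC| ∈ {2}
|CD| ∈ {32}
|AC| ∈ [9, 13]
|BD| ∈ [30, 34]
|AD| ∈ [19, 45]

|AD| ∈ [19, 45]  (≈ [19.0000, 45.0000])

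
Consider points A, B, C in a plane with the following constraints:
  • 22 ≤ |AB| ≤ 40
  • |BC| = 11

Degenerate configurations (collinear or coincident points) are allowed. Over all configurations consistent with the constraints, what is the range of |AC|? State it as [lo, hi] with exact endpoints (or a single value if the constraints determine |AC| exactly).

|AB| ∈ [22, 40]
|BC| ∈ {11}
|AC| ∈ [11, 51]

|AC| ∈ [11, 51]  (≈ [11.0000, 51.0000])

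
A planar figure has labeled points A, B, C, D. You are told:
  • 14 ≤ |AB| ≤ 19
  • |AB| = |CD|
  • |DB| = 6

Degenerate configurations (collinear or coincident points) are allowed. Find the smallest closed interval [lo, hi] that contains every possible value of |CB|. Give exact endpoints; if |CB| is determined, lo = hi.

|CB| ∈ [8, 25]  (≈ [8.0000, 25.0000])

|AB| ∈ [14, 19]
|BD| ∈ {6}
|CD| ∈ [14, 19]
|AD| ∈ [8, 25]
|BC| ∈ [8, 25]
|AC| ∈ [0, 44]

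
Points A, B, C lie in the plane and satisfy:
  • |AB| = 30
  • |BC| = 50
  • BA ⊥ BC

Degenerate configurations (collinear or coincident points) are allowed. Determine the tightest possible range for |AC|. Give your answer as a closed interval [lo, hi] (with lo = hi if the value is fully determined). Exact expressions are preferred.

|AB| ∈ {30}
|BC| ∈ {50}
|AC| ∈ {10·√(34)}

|AC| = 10·√(34)  (≈ 58.3095)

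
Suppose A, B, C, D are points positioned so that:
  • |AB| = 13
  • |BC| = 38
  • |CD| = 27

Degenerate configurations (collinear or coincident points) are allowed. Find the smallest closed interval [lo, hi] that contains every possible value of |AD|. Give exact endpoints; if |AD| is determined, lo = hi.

|AD| ∈ [0, 78]  (≈ [0.0000, 78.0000])

|AB| ∈ {13}
|BC| ∈ {38}
|CD| ∈ {27}
|AC| ∈ [25, 51]
|BD| ∈ [11, 65]
|AD| ∈ [0, 78]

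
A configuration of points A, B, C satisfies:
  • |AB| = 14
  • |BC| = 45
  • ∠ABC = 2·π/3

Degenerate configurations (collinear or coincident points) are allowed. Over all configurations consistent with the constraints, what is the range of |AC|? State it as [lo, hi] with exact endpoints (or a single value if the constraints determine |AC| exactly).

|AC| = √(2851)  (≈ 53.3948)

|AB| ∈ {14}
|BC| ∈ {45}
|AC| ∈ {√(2851)}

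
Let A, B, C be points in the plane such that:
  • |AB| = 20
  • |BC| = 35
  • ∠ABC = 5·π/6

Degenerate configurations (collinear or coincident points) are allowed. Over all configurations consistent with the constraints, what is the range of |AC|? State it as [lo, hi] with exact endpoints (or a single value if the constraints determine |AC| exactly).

|AB| ∈ {20}
|BC| ∈ {35}
|AC| ∈ {5·√(28·√(3) + 65)}

|AC| = 5·√(28·√(3) + 65)  (≈ 53.2676)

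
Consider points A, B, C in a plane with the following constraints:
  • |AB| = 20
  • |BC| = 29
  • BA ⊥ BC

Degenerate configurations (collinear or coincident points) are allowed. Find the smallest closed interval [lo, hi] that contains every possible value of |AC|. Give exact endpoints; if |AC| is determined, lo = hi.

|AB| ∈ {20}
|BC| ∈ {29}
|AC| ∈ {√(1241)}

|AC| = √(1241)  (≈ 35.2278)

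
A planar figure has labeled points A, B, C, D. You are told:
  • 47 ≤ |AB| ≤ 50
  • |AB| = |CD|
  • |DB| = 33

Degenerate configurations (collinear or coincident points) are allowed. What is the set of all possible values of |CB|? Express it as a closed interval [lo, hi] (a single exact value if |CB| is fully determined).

|CB| ∈ [14, 83]  (≈ [14.0000, 83.0000])

|AB| ∈ [47, 50]
|BD| ∈ {33}
|CD| ∈ [47, 50]
|AD| ∈ [14, 83]
|BC| ∈ [14, 83]
|AC| ∈ [0, 133]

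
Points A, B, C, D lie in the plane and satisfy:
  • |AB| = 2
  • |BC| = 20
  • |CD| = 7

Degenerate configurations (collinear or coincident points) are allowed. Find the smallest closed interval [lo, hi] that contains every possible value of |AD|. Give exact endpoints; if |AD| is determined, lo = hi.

|AB| ∈ {2}
|BC| ∈ {20}
|CD| ∈ {7}
|AC| ∈ [18, 22]
|BD| ∈ [13, 27]
|AD| ∈ [11, 29]

|AD| ∈ [11, 29]  (≈ [11.0000, 29.0000])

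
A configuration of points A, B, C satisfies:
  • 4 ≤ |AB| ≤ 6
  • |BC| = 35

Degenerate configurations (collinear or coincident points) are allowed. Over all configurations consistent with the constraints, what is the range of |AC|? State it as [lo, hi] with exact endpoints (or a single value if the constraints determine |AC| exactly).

|AC| ∈ [29, 41]  (≈ [29.0000, 41.0000])

|AB| ∈ [4, 6]
|BC| ∈ {35}
|AC| ∈ [29, 41]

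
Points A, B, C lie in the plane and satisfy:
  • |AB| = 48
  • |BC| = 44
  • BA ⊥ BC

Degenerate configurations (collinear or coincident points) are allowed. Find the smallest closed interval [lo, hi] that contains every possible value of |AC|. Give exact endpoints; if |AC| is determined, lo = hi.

|AC| = 4·√(265)  (≈ 65.1153)

|AB| ∈ {48}
|BC| ∈ {44}
|AC| ∈ {4·√(265)}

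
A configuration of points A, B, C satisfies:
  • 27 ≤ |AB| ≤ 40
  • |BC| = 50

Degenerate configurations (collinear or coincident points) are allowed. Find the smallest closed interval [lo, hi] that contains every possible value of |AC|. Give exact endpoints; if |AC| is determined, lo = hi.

|AC| ∈ [10, 90]  (≈ [10.0000, 90.0000])

|AB| ∈ [27, 40]
|BC| ∈ {50}
|AC| ∈ [10, 90]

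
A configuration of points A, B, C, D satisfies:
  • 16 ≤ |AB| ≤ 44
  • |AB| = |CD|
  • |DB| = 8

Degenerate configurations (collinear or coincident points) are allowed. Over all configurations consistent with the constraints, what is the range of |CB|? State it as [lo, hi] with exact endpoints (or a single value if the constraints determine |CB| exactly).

|CB| ∈ [8, 52]  (≈ [8.0000, 52.0000])

|AB| ∈ [16, 44]
|BD| ∈ {8}
|CD| ∈ [16, 44]
|AD| ∈ [8, 52]
|BC| ∈ [8, 52]
|AC| ∈ [0, 96]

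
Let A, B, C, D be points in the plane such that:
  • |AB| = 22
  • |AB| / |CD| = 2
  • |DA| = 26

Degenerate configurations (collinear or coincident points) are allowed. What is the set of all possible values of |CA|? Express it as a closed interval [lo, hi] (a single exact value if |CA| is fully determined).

|AB| ∈ {22}
|AD| ∈ {26}
|CD| ∈ {11}
|BD| ∈ [4, 48]
|AC| ∈ [15, 37]
|BC| ∈ [0, 59]

|CA| ∈ [15, 37]  (≈ [15.0000, 37.0000])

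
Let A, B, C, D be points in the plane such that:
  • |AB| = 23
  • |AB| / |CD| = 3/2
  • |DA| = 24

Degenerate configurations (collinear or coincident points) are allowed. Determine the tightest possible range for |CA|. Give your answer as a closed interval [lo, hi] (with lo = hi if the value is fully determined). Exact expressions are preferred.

|CA| ∈ [26/3, 118/3]  (≈ [8.6667, 39.3333])

|AB| ∈ {23}
|AD| ∈ {24}
|CD| ∈ {46/3}
|BD| ∈ [1, 47]
|AC| ∈ [26/3, 118/3]
|BC| ∈ [0, 187/3]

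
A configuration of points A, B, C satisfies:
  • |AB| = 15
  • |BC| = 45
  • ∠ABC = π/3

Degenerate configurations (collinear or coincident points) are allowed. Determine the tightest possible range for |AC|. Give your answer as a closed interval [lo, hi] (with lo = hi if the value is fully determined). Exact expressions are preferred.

|AB| ∈ {15}
|BC| ∈ {45}
|AC| ∈ {15·√(7)}

|AC| = 15·√(7)  (≈ 39.6863)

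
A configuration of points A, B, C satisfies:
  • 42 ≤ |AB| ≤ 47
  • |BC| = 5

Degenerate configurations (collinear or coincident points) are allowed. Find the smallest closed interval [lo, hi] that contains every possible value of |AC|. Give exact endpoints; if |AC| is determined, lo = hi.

|AB| ∈ [42, 47]
|BC| ∈ {5}
|AC| ∈ [37, 52]

|AC| ∈ [37, 52]  (≈ [37.0000, 52.0000])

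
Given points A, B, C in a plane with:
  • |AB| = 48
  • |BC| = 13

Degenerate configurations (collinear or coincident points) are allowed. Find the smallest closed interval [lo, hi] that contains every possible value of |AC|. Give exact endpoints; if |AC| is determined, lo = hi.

|AC| ∈ [35, 61]  (≈ [35.0000, 61.0000])

|AB| ∈ {48}
|BC| ∈ {13}
|AC| ∈ [35, 61]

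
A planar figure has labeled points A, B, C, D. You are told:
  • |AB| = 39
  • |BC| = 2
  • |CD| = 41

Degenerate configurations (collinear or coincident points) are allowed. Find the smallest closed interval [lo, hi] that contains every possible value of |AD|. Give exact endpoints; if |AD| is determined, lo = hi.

|AB| ∈ {39}
|BC| ∈ {2}
|CD| ∈ {41}
|AC| ∈ [37, 41]
|BD| ∈ [39, 43]
|AD| ∈ [0, 82]

|AD| ∈ [0, 82]  (≈ [0.0000, 82.0000])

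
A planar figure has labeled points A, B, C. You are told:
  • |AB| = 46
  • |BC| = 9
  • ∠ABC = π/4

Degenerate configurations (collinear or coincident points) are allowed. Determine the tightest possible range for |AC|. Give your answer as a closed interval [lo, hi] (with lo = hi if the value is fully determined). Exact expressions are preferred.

|AC| = √(2197 - 414·√(2))  (≈ 40.1437)

|AB| ∈ {46}
|BC| ∈ {9}
|AC| ∈ {√(2197 - 414·√(2))}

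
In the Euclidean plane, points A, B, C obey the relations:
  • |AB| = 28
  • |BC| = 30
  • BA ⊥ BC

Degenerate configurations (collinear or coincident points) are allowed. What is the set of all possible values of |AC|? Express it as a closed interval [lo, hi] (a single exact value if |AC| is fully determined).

|AC| = 2·√(421)  (≈ 41.0366)

|AB| ∈ {28}
|BC| ∈ {30}
|AC| ∈ {2·√(421)}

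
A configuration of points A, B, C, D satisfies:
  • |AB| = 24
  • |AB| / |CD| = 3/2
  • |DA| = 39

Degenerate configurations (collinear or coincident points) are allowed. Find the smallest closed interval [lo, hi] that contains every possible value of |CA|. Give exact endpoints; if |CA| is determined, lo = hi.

|AB| ∈ {24}
|AD| ∈ {39}
|CD| ∈ {16}
|BD| ∈ [15, 63]
|AC| ∈ [23, 55]
|BC| ∈ [0, 79]

|CA| ∈ [23, 55]  (≈ [23.0000, 55.0000])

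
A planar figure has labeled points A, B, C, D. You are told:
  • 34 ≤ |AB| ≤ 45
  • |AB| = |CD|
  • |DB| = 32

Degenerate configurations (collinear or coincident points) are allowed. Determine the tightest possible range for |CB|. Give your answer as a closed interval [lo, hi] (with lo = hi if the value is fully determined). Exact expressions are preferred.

|AB| ∈ [34, 45]
|BD| ∈ {32}
|CD| ∈ [34, 45]
|AD| ∈ [2, 77]
|BC| ∈ [2, 77]
|AC| ∈ [0, 122]

|CB| ∈ [2, 77]  (≈ [2.0000, 77.0000])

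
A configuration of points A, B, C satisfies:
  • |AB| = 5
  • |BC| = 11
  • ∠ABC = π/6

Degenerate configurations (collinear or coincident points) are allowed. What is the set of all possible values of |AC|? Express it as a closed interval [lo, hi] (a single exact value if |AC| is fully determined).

|AB| ∈ {5}
|BC| ∈ {11}
|AC| ∈ {√(146 - 55·√(3))}

|AC| = √(146 - 55·√(3))  (≈ 7.1230)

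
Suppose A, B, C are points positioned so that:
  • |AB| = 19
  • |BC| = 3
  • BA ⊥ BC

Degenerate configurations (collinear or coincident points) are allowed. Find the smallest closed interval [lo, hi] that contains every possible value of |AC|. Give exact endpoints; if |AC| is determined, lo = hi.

|AC| = √(370)  (≈ 19.2354)

|AB| ∈ {19}
|BC| ∈ {3}
|AC| ∈ {√(370)}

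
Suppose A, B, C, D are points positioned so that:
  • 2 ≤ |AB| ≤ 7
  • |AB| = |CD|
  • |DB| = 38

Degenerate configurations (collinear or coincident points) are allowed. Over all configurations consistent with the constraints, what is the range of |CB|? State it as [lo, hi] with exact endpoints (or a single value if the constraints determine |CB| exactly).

|AB| ∈ [2, 7]
|BD| ∈ {38}
|CD| ∈ [2, 7]
|AD| ∈ [31, 45]
|BC| ∈ [31, 45]
|AC| ∈ [24, 52]

|CB| ∈ [31, 45]  (≈ [31.0000, 45.0000])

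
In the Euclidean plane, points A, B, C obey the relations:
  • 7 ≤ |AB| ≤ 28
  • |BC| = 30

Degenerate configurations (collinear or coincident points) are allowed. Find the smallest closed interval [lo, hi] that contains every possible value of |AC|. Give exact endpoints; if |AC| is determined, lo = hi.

|AC| ∈ [2, 58]  (≈ [2.0000, 58.0000])

|AB| ∈ [7, 28]
|BC| ∈ {30}
|AC| ∈ [2, 58]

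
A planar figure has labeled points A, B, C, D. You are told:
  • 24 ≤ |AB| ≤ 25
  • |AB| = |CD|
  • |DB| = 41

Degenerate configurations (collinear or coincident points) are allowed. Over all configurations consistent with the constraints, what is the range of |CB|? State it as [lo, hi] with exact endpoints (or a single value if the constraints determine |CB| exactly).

|AB| ∈ [24, 25]
|BD| ∈ {41}
|CD| ∈ [24, 25]
|AD| ∈ [16, 66]
|BC| ∈ [16, 66]
|AC| ∈ [0, 91]

|CB| ∈ [16, 66]  (≈ [16.0000, 66.0000])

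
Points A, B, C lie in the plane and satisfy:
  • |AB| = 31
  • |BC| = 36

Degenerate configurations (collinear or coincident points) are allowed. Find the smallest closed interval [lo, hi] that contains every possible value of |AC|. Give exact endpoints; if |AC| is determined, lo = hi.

|AC| ∈ [5, 67]  (≈ [5.0000, 67.0000])

|AB| ∈ {31}
|BC| ∈ {36}
|AC| ∈ [5, 67]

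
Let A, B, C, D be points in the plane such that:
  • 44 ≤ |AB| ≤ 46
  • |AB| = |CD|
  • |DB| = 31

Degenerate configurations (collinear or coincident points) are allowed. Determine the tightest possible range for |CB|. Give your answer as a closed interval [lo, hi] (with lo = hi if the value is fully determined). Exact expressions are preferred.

|CB| ∈ [13, 77]  (≈ [13.0000, 77.0000])

|AB| ∈ [44, 46]
|BD| ∈ {31}
|CD| ∈ [44, 46]
|AD| ∈ [13, 77]
|BC| ∈ [13, 77]
|AC| ∈ [0, 123]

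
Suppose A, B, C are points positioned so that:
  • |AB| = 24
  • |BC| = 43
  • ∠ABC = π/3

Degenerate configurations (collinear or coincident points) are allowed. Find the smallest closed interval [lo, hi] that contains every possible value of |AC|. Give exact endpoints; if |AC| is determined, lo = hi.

|AB| ∈ {24}
|BC| ∈ {43}
|AC| ∈ {√(1393)}

|AC| = √(1393)  (≈ 37.3229)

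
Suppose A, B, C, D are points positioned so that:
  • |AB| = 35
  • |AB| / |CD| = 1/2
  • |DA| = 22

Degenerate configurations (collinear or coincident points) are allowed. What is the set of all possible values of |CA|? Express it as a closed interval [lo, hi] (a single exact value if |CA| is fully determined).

|AB| ∈ {35}
|AD| ∈ {22}
|CD| ∈ {70}
|BD| ∈ [13, 57]
|AC| ∈ [48, 92]
|BC| ∈ [13, 127]

|CA| ∈ [48, 92]  (≈ [48.0000, 92.0000])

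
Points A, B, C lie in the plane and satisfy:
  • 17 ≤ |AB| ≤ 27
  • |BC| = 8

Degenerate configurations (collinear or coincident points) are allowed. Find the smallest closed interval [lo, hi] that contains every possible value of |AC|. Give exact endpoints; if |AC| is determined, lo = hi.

|AB| ∈ [17, 27]
|BC| ∈ {8}
|AC| ∈ [9, 35]

|AC| ∈ [9, 35]  (≈ [9.0000, 35.0000])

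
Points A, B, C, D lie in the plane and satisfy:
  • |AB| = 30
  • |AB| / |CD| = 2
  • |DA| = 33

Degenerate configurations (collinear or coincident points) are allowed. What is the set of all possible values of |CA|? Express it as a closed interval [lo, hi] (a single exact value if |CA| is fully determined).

|CA| ∈ [18, 48]  (≈ [18.0000, 48.0000])

|AB| ∈ {30}
|AD| ∈ {33}
|CD| ∈ {15}
|BD| ∈ [3, 63]
|AC| ∈ [18, 48]
|BC| ∈ [0, 78]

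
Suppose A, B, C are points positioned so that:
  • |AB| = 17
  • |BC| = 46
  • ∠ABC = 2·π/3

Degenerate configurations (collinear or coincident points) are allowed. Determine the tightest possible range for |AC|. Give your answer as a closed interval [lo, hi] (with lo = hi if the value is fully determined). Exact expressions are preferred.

|AC| = √(3187)  (≈ 56.4535)

|AB| ∈ {17}
|BC| ∈ {46}
|AC| ∈ {√(3187)}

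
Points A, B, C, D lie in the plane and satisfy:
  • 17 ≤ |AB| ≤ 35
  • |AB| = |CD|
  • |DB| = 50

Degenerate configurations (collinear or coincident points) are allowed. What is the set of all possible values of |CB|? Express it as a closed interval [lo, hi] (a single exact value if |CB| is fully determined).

|AB| ∈ [17, 35]
|BD| ∈ {50}
|CD| ∈ [17, 35]
|AD| ∈ [15, 85]
|BC| ∈ [15, 85]
|AC| ∈ [0, 120]

|CB| ∈ [15, 85]  (≈ [15.0000, 85.0000])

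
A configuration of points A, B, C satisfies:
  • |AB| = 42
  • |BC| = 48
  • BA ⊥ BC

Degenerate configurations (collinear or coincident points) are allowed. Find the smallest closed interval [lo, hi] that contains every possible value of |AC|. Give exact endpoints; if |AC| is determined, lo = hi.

|AB| ∈ {42}
|BC| ∈ {48}
|AC| ∈ {6·√(113)}

|AC| = 6·√(113)  (≈ 63.7809)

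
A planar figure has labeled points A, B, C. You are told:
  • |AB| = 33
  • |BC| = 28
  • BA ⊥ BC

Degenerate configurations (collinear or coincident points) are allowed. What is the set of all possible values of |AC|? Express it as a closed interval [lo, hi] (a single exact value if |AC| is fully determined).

|AC| = √(1873)  (≈ 43.2782)

|AB| ∈ {33}
|BC| ∈ {28}
|AC| ∈ {√(1873)}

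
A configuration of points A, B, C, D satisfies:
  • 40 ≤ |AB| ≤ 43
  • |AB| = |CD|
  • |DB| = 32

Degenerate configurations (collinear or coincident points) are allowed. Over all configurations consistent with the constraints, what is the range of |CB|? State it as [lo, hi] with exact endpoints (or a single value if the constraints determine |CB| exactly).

|AB| ∈ [40, 43]
|BD| ∈ {32}
|CD| ∈ [40, 43]
|AD| ∈ [8, 75]
|BC| ∈ [8, 75]
|AC| ∈ [0, 118]

|CB| ∈ [8, 75]  (≈ [8.0000, 75.0000])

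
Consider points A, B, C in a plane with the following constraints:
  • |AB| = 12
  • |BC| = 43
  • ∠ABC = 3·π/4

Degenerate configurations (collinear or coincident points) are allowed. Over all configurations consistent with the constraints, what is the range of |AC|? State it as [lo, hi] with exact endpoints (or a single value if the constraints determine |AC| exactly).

|AC| = √(516·√(2) + 1993)  (≈ 52.1798)

|AB| ∈ {12}
|BC| ∈ {43}
|AC| ∈ {√(516·√(2) + 1993)}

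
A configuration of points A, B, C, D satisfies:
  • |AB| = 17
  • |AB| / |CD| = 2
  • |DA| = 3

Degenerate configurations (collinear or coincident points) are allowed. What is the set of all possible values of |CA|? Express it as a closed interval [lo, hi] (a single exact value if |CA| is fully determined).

|CA| ∈ [11/2, 23/2]  (≈ [5.5000, 11.5000])

|AB| ∈ {17}
|AD| ∈ {3}
|CD| ∈ {17/2}
|BD| ∈ [14, 20]
|AC| ∈ [11/2, 23/2]
|BC| ∈ [11/2, 57/2]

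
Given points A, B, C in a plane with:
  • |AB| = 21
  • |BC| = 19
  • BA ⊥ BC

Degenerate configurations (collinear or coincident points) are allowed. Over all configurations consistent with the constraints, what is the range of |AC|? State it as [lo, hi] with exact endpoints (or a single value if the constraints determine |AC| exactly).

|AB| ∈ {21}
|BC| ∈ {19}
|AC| ∈ {√(802)}

|AC| = √(802)  (≈ 28.3196)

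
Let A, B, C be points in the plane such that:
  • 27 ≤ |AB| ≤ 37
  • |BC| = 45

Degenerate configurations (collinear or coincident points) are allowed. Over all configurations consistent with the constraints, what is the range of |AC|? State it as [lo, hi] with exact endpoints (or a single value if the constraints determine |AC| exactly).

|AB| ∈ [27, 37]
|BC| ∈ {45}
|AC| ∈ [8, 82]

|AC| ∈ [8, 82]  (≈ [8.0000, 82.0000])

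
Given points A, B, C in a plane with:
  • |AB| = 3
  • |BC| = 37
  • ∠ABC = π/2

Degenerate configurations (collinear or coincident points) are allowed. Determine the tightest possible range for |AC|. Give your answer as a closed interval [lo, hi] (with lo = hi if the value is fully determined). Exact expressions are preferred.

|AB| ∈ {3}
|BC| ∈ {37}
|AC| ∈ {√(1378)}

|AC| = √(1378)  (≈ 37.1214)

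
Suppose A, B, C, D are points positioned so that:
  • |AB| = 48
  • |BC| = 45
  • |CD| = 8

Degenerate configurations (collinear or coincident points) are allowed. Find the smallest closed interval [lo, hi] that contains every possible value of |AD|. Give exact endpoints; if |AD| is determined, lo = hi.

|AB| ∈ {48}
|BC| ∈ {45}
|CD| ∈ {8}
|AC| ∈ [3, 93]
|BD| ∈ [37, 53]
|AD| ∈ [0, 101]

|AD| ∈ [0, 101]  (≈ [0.0000, 101.0000])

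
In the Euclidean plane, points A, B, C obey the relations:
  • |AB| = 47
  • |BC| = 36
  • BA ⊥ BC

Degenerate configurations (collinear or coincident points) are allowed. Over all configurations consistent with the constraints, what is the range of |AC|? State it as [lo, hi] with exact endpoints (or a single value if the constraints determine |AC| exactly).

|AC| = √(3505)  (≈ 59.2030)

|AB| ∈ {47}
|BC| ∈ {36}
|AC| ∈ {√(3505)}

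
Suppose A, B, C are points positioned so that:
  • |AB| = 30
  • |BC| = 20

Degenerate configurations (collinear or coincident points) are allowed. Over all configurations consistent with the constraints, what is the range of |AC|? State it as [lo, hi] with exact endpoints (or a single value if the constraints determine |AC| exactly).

|AB| ∈ {30}
|BC| ∈ {20}
|AC| ∈ [10, 50]

|AC| ∈ [10, 50]  (≈ [10.0000, 50.0000])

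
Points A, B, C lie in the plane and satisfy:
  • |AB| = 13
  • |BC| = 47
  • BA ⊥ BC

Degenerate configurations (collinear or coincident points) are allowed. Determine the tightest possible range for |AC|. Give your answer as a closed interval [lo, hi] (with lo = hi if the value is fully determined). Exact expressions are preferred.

|AC| = √(2378)  (≈ 48.7647)

|AB| ∈ {13}
|BC| ∈ {47}
|AC| ∈ {√(2378)}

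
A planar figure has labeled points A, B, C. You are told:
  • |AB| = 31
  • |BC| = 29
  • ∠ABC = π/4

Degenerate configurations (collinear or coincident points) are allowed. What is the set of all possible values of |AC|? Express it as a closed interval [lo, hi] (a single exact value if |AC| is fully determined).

|AC| = √(1802 - 899·√(2))  (≈ 23.0352)

|AB| ∈ {31}
|BC| ∈ {29}
|AC| ∈ {√(1802 - 899·√(2))}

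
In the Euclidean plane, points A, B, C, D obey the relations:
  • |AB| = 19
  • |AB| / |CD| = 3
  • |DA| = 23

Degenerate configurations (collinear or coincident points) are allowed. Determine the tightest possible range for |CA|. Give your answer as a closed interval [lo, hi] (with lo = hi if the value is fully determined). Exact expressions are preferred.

|CA| ∈ [50/3, 88/3]  (≈ [16.6667, 29.3333])

|AB| ∈ {19}
|AD| ∈ {23}
|CD| ∈ {19/3}
|BD| ∈ [4, 42]
|AC| ∈ [50/3, 88/3]
|BC| ∈ [0, 145/3]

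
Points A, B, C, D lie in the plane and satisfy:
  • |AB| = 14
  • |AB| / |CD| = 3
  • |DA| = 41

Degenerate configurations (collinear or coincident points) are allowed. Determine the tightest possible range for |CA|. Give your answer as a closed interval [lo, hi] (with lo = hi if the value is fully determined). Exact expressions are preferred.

|AB| ∈ {14}
|AD| ∈ {41}
|CD| ∈ {14/3}
|BD| ∈ [27, 55]
|AC| ∈ [109/3, 137/3]
|BC| ∈ [67/3, 179/3]

|CA| ∈ [109/3, 137/3]  (≈ [36.3333, 45.6667])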